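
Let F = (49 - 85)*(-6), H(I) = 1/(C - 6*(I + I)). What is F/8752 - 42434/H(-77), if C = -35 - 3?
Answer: -41130597229/1094 ≈ -3.7597e+7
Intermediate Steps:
C = -38
H(I) = 1/(-38 - 12*I) (H(I) = 1/(-38 - 6*(I + I)) = 1/(-38 - 12*I))
F = 216 (F = -36*(-6) = 216)
F/8752 - 42434/H(-77) = 216/8752 - 42434/((-1/(38 + 12*(-77)))) = 216*(1/8752) - 42434/((-1/(38 - 924))) = 27/1094 - 42434/((-1/(-886))) = 27/1094 - 42434/((-1*(-1/886))) = 27/1094 - 42434/1/886 = 27/1094 - 42434*886 = 27/1094 - 37596524 = -41130597229/1094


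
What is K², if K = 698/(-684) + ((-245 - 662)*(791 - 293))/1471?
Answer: 24021897310180081/253091498724 ≈ 94914.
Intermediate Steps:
K = -154989991/503082 (K = 698*(-1/684) - 907*498*(1/1471) = -349/342 - 451686*1/1471 = -349/342 - 451686/1471 = -154989991/503082 ≈ -308.08)
K² = (-154989991/503082)² = 24021897310180081/253091498724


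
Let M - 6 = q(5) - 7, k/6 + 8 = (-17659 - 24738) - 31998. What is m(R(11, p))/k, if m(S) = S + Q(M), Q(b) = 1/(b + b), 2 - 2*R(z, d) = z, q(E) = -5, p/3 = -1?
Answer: 55/5357016 ≈ 1.0267e-5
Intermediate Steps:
p = -3 (p = 3*(-1) = -3)
R(z, d) = 1 - z/2
k = -446418 (k = -48 + 6*((-17659 - 24738) - 31998) = -48 + 6*(-42397 - 31998) = -48 + 6*(-74395) = -48 - 446370 = -446418)
M = -6 (M = 6 + (-5 - 7) = 6 - 12 = -6)
Q(b) = 1/(2*b)
m(S) = -1/12 + S (m(S) = S + (½)/(-6) = S + (½)*(-⅙) = S - 1/12 = -1/12 + S)
m(R(11, p))/k = (-1/12 + (1 - ½*11))/(-446418) = (-1/12 + (1 - 11/2))*(-1/446418) = (-1/12 - 9/2)*(-1/446418) = -55/12*(-1/446418) = 55/5357016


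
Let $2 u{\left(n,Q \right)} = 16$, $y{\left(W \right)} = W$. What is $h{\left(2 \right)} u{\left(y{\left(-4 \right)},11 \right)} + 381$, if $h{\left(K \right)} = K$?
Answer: $397$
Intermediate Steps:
$u{\left(n,Q \right)} = 8$ ($u{\left(n,Q \right)} = \frac{1}{2} \cdot 16 = 8$)
$h{\left(2 \right)} u{\left(y{\left(-4 \right)},11 \right)} + 381 = 2 \cdot 8 + 381 = 16 + 381 = 397$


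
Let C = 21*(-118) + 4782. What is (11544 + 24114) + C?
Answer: 37962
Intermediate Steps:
C = 2304 (C = -2478 + 4782 = 2304)
(11544 + 24114) + C = (11544 + 24114) + 2304 = 35658 + 2304 = 37962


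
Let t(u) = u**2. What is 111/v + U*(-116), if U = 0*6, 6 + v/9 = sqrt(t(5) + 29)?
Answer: 37/9 + 37*sqrt(6)/18 ≈ 9.1462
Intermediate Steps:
v = -54 + 27*sqrt(6) (v = -54 + 9*sqrt(5**2 + 29) = -54 + 9*sqrt(25 + 29) = -54 + 9*sqrt(54) = -54 + 9*(3*sqrt(6)) = -54 + 27*sqrt(6) ≈ 12.136)
U = 0
111/v + U*(-116) = 111/(-54 + 27*sqrt(6)) + 0*(-116) = 111/(-54 + 27*sqrt(6)) + 0 = 111/(-54 + 27*sqrt(6))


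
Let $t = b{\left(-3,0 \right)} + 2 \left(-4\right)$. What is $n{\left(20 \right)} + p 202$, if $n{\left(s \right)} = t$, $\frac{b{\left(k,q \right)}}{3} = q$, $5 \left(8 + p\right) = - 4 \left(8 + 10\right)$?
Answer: $- \frac{22664}{5} \approx -4532.8$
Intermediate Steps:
$p = - \frac{112}{5}$ ($p = -8 + \frac{\left(-4\right) \left(8 + 10\right)}{5} = -8 + \frac{\left(-4\right) 18}{5} = -8 + \frac{1}{5} \left(-72\right) = -8 - \frac{72}{5} = - \frac{112}{5} \approx -22.4$)
$b{\left(k,q \right)} = 3 q$
$t = -8$ ($t = 3 \cdot 0 + 2 \left(-4\right) = 0 - 8 = -8$)
$n{\left(s \right)} = -8$
$n{\left(20 \right)} + p 202 = -8 - \frac{22624}{5} = - \frac{22664}{5}$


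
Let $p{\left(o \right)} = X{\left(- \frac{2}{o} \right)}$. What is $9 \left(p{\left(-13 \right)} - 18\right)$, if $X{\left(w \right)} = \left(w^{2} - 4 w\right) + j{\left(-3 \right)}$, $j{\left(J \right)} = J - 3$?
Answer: $- \frac{37404}{169} \approx -221.33$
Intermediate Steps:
$j{\left(J \right)} = -3 + J$ ($j{\left(J \right)} = J - 3 = -3 + J$)
$X{\left(w \right)} = -6 + w^{2} - 4 w$ ($X{\left(w \right)} = \left(w^{2} - 4 w\right) - 6 = -6 + w^{2} - 4 w$)
$p{\left(o \right)} = -6 + \frac{4}{o^{2}} + \frac{8}{o}$ ($p{\left(o \right)} = -6 + \left(- \frac{2}{o}\right)^{2} - 4 \left(- \frac{2}{o}\right) = -6 + \frac{4}{o^{2}} + \frac{8}{o}$)
$9 \left(p{\left(-13 \right)} - 18\right) = 9 \left(\left(-6 + \frac{4}{169} + \frac{8}{-13}\right) - 18\right) = 9 \left(\left(-6 + 4 \cdot \frac{1}{169} + 8 \left(- \frac{1}{13}\right)\right) - 18\right) = 9 \left(\left(-6 + \frac{4}{169} - \frac{8}{13}\right) - 18\right) = 9 \left(- \frac{1114}{169} - 18\right) = 9 \left(- \frac{4156}{169}\right) = - \frac{37404}{169}$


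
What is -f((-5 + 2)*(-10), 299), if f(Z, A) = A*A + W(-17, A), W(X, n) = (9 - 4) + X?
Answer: -89389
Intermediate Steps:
W(X, n) = 5 + X
f(Z, A) = -12 + A² (f(Z, A) = A*A + (5 - 17) = A² - 12 = -12 + A²)
-f((-5 + 2)*(-10), 299) = -(-12 + 299²) = -(-12 + 89401) = -1*89389 = -89389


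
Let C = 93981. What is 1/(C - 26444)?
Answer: 1/67537 ≈ 1.4807e-5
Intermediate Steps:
1/(C - 26444) = 1/(93981 - 26444) = 1/67537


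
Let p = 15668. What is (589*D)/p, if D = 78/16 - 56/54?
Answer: 488281/3384288 ≈ 0.14428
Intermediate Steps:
D = 829/216 (D = 78*(1/16) - 56*1/54 = 39/8 - 28/27 = 829/216 ≈ 3.8380)
(589*D)/p = (589*(829/216))/15668 = (488281/216)*(1/15668) = 488281/3384288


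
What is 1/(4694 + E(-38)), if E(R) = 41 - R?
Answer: 1/4773 ≈ 0.00020951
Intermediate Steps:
1/(4694 + E(-38)) = 1/(4694 + (41 - 1*(-38))) = 1/(4694 + (41 + 38)) = 1/(4694 + 79) = 1/4773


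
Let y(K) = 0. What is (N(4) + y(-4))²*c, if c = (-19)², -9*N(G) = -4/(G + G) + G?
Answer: 17689/324 ≈ 54.596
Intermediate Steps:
N(G) = -G/9 + 2/(9*G) (N(G) = -(-4/(G + G) + G)/9 = -(-4*1/(2*G) + G)/9 = -(-2/G + G)/9 = -(G - 2/G)/9 = -G/9 + 2/(9*G))
c = 361
(N(4) + y(-4))²*c = ((⅑)*(2 - 1*4²)/4 + 0)²*361 = ((⅑)*(¼)*(2 - 1*16) + 0)²*361 = ((⅑)*(¼)*(2 - 16) + 0)²*361 = ((⅑)*(¼)*(-14) + 0)²*361 = (-7/18 + 0)²*361 = (-7/18)²*361 = (49/324)*361 = 17689/324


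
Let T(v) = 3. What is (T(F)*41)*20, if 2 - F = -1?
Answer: 2460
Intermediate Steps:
F = 3 (F = 2 - 1*(-1) = 2 + 1 = 3)
(T(F)*41)*20 = (3*41)*20 = 123*20 = 2460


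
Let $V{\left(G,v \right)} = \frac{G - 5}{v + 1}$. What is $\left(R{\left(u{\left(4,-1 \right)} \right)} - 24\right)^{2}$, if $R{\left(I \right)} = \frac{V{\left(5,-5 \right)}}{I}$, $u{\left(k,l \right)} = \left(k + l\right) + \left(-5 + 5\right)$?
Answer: $576$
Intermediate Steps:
$V{\left(G,v \right)} = \frac{-5 + G}{1 + v}$
$u{\left(k,l \right)} = k + l$ ($u{\left(k,l \right)} = \left(k + l\right) + 0 = k + l$)
$R{\left(I \right)} = 0$ ($R{\left(I \right)} = \frac{\frac{1}{1 - 5} \left(-5 + 5\right)}{I} = \frac{\frac{1}{-4} \cdot 0}{I} = \frac{\left(- \frac{1}{4}\right) 0}{I} = \frac{0}{I} = 0$)
$\left(R{\left(u{\left(4,-1 \right)} \right)} - 24\right)^{2} = \left(0 - 24\right)^{2} = \left(-24\right)^{2} = 576$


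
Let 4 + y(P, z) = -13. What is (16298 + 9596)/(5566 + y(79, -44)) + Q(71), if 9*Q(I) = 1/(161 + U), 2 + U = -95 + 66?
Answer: 30301529/6492330 ≈ 4.6673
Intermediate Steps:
y(P, z) = -17 (y(P, z) = -4 - 13 = -17)
U = -31 (U = -2 + (-95 + 66) = -2 - 29 = -31)
Q(I) = 1/1170 (Q(I) = 1/(9*(161 - 31)) = (⅑)/130 = (⅑)*(1/130) = 1/1170)
(16298 + 9596)/(5566 + y(79, -44)) + Q(71) = (16298 + 9596)/(5566 - 17) + 1/1170 = 25894/5549 + 1/1170 = 30301529/6492330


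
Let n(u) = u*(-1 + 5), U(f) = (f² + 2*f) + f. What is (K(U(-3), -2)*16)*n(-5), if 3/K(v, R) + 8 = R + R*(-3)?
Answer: 240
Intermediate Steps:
U(f) = f² + 3*f
K(v, R) = 3/(-8 - 2*R) (K(v, R) = 3/(-8 + (R + R*(-3))) = 3/(-8 + (R - 3*R)) = 3/(-8 - 2*R))
n(u) = 4*u (n(u) = u*4 = 4*u)
(K(U(-3), -2)*16)*n(-5) = (-3/(8 + 2*(-2))*16)*(4*(-5)) = (-3/(8 - 4)*16)*(-20) = (-3/4*16)*(-20) = (-3*¼*16)*(-20) = -¾*16*(-20) = -12*(-20) = 240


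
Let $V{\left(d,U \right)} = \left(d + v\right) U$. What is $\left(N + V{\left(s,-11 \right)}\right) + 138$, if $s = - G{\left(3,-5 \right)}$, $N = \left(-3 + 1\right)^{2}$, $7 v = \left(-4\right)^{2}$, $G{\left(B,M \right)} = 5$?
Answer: $\frac{1203}{7} \approx 171.86$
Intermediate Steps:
$v = \frac{16}{7}$ ($v = \frac{\left(-4\right)^{2}}{7} = \frac{1}{7} \cdot 16 = \frac{16}{7} \approx 2.2857$)
$N = 4$ ($N = \left(-2\right)^{2} = 4$)
$s = -5$ ($s = \left(-1\right) 5 = -5$)
$V{\left(d,U \right)} = U \left(\frac{16}{7} + d\right)$ ($V{\left(d,U \right)} = \left(d + \frac{16}{7}\right) U = \left(\frac{16}{7} + d\right) U = U \left(\frac{16}{7} + d\right)$)
$\left(N + V{\left(s,-11 \right)}\right) + 138 = \left(4 + \frac{1}{7} \left(-11\right) \left(16 + 7 \left(-5\right)\right)\right) + 138 = \left(4 + \frac{1}{7} \left(-11\right) \left(16 - 35\right)\right) + 138 = \left(4 + \frac{1}{7} \left(-11\right) \left(-19\right)\right) + 138 = \left(4 + \frac{209}{7}\right) + 138 = \frac{237}{7} + 138 = \frac{1203}{7}$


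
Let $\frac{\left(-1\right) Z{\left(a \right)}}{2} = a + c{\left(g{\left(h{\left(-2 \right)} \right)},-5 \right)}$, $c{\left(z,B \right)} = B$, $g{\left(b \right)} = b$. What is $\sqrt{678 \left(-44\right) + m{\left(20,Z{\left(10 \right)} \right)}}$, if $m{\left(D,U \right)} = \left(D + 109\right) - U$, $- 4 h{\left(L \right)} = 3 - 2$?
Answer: $i \sqrt{29693} \approx 172.32 i$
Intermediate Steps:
$h{\left(L \right)} = - \frac{1}{4}$ ($h{\left(L \right)} = - \frac{3 - 2}{4} = \left(- \frac{1}{4}\right) 1 = - \frac{1}{4}$)
$Z{\left(a \right)} = 10 - 2 a$ ($Z{\left(a \right)} = - 2 \left(a - 5\right) = - 2 \left(-5 + a\right) = 10 - 2 a$)
$m{\left(D,U \right)} = 109 + D - U$ ($m{\left(D,U \right)} = \left(109 + D\right) - U = 109 + D - U$)
$\sqrt{678 \left(-44\right) + m{\left(20,Z{\left(10 \right)} \right)}} = \sqrt{678 \left(-44\right) + \left(109 + 20 - \left(10 - 20\right)\right)} = \sqrt{-29832 + \left(109 + 20 - \left(10 - 20\right)\right)} = \sqrt{-29832 + \left(109 + 20 - -10\right)} = \sqrt{-29832 + \left(109 + 20 + 10\right)} = \sqrt{-29832 + 139} = \sqrt{-29693} = i \sqrt{29693}$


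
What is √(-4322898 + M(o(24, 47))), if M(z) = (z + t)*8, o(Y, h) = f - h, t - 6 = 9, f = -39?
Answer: 7*I*√88234 ≈ 2079.3*I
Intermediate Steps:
t = 15 (t = 6 + 9 = 15)
o(Y, h) = -39 - h
M(z) = 120 + 8*z (M(z) = (z + 15)*8 = (15 + z)*8 = 120 + 8*z)
√(-4322898 + M(o(24, 47))) = √(-4322898 + (120 + 8*(-39 - 1*47))) = √(-4322898 + (120 + 8*(-39 - 47))) = √(-4322898 + (120 + 8*(-86))) = √(-4322898 + (120 - 688)) = √(-4322898 - 568) = √(-4323466) = 7*I*√88234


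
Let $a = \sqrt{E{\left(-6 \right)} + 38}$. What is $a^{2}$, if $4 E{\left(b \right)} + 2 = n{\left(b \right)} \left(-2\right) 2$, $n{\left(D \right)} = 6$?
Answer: $\frac{63}{2} \approx 31.5$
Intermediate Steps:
$E{\left(b \right)} = - \frac{13}{2}$ ($E{\left(b \right)} = - \frac{1}{2} + \frac{6 \left(-2\right) 2}{4} = - \frac{1}{2} + \frac{\left(-12\right) 2}{4} = - \frac{1}{2} + \frac{1}{4} \left(-24\right) = - \frac{1}{2} - 6 = - \frac{13}{2}$)
$a = \frac{3 \sqrt{14}}{2}$ ($a = \sqrt{- \frac{13}{2} + 38} = \sqrt{\frac{63}{2}} = \frac{3 \sqrt{14}}{2} \approx 5.6125$)
$a^{2} = \left(\frac{3 \sqrt{14}}{2}\right)^{2} = \frac{63}{2}$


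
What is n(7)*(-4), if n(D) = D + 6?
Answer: -52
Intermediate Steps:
n(D) = 6 + D
n(7)*(-4) = (6 + 7)*(-4) = 13*(-4) = -52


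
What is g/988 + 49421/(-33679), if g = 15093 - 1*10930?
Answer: 91377729/33274852 ≈ 2.7462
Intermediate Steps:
g = 4163 (g = 15093 - 10930 = 4163)
g/988 + 49421/(-33679) = 4163/988 + 49421/(-33679) = 4163*(1/988) + 49421*(-1/33679) = 4163/988 - 49421/33679 = 91377729/33274852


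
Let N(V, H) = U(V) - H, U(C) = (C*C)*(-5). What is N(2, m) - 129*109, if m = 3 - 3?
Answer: -14081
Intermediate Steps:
m = 0
U(C) = -5*C² (U(C) = C²*(-5) = -5*C²)
N(V, H) = -H - 5*V² (N(V, H) = -5*V² - H = -H - 5*V²)
N(2, m) - 129*109 = (-1*0 - 5*2²) - 129*109 = (0 - 5*4) - 14061 = (0 - 20) - 14061 = -20 - 14061 = -14081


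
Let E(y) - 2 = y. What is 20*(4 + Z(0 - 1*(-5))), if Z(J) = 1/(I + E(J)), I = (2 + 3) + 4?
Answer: 325/4 ≈ 81.250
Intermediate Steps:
E(y) = 2 + y
I = 9 (I = 5 + 4 = 9)
Z(J) = 1/(11 + J) (Z(J) = 1/(9 + (2 + J)) = 1/(11 + J))
20*(4 + Z(0 - 1*(-5))) = 20*(4 + 1/(11 + (0 - 1*(-5)))) = 20*(4 + 1/(11 + (0 + 5))) = 20*(4 + 1/(11 + 5)) = 20*(4 + 1/16) = 20*(65/16) = 325/4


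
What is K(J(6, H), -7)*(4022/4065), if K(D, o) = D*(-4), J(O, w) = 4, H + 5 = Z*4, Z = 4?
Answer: -64352/4065 ≈ -15.831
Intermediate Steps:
H = 11 (H = -5 + 4*4 = -5 + 16 = 11)
K(D, o) = -4*D
K(J(6, H), -7)*(4022/4065) = (-4*4)*(4022/4065) = -64352/4065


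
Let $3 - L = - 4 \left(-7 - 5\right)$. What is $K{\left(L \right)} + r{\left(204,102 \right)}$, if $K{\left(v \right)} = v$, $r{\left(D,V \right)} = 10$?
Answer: $-35$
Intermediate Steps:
$L = -45$ ($L = 3 - - 4 \left(-7 - 5\right) = 3 - \left(-4\right) \left(-12\right) = 3 - 48 = -45$)
$K{\left(L \right)} + r{\left(204,102 \right)} = -45 + 10 = -35$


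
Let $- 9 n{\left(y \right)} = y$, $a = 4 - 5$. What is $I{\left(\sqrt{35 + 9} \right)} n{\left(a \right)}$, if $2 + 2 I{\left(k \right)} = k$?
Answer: $- \frac{1}{9} + \frac{\sqrt{11}}{9} \approx 0.2574$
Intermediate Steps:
$I{\left(k \right)} = -1 + \frac{k}{2}$
$a = -1$ ($a = 4 - 5 = -1$)
$n{\left(y \right)} = - \frac{y}{9}$
$I{\left(\sqrt{35 + 9} \right)} n{\left(a \right)} = \left(-1 + \frac{\sqrt{35 + 9}}{2}\right) \left(\left(- \frac{1}{9}\right) \left(-1\right)\right) = \left(-1 + \frac{\sqrt{44}}{2}\right) \frac{1}{9} = \left(-1 + \frac{2 \sqrt{11}}{2}\right) \frac{1}{9} = \left(-1 + \sqrt{11}\right) \frac{1}{9} = - \frac{1}{9} + \frac{\sqrt{11}}{9}$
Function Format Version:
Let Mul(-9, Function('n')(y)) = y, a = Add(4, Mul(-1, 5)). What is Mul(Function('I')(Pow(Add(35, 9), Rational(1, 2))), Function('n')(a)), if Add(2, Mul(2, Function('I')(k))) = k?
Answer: Add(Rational(-1, 9), Mul(Rational(1, 9), Pow(11, Rational(1, 2)))) ≈ 0.25740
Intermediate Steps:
Function('I')(k) = Add(-1, Mul(Rational(1, 2), k))
a = -1 (a = Add(4, -5) = -1)
Function('n')(y) = Mul(Rational(-1, 9), y)
Mul(Function('I')(Pow(Add(35, 9), Rational(1, 2))), Function('n')(a)) = Mul(Add(-1, Mul(Rational(1, 2), Pow(Add(35, 9), Rational(1, 2)))), Mul(Rational(-1, 9), -1)) = Mul(Add(-1, Mul(Rational(1, 2), Pow(44, Rational(1, 2)))), Rational(1, 9)) = Mul(Add(-1, Mul(Rational(1, 2), Mul(2, Pow(11, Rational(1, 2))))), Rational(1, 9)) = Mul(Add(-1, Pow(11, Rational(1, 2))), Rational(1, 9)) = Add(Rational(-1, 9), Mul(Rational(1, 9), Pow(11, Rational(1, 2))))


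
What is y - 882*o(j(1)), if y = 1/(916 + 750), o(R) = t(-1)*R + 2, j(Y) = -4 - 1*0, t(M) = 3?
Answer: 14694121/1666 ≈ 8820.0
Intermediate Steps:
j(Y) = -4 (j(Y) = -4 + 0 = -4)
o(R) = 2 + 3*R (o(R) = 3*R + 2 = 2 + 3*R)
y = 1/1666 ≈ 0.00060024
y - 882*o(j(1)) = 1/1666 - 882*(2 + 3*(-4)) = 1/1666 - 882*(2 - 12) = 1/1666 - 882*(-10) = 1/1666 + 8820 = 14694121/1666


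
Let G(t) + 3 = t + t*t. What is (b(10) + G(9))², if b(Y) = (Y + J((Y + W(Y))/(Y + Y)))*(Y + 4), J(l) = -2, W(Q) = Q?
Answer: 39601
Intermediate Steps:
G(t) = -3 + t + t² (G(t) = -3 + (t + t*t) = -3 + (t + t²) = -3 + t + t²)
b(Y) = (-2 + Y)*(4 + Y) (b(Y) = (Y - 2)*(Y + 4) = (-2 + Y)*(4 + Y))
(b(10) + G(9))² = ((-8 + 10² + 2*10) + (-3 + 9 + 9²))² = ((-8 + 100 + 20) + (-3 + 9 + 81))² = (112 + 87)² = 199² = 39601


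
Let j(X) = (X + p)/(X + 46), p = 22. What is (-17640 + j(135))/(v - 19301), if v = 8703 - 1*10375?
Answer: 3192683/3796113 ≈ 0.84104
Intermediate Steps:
j(X) = (22 + X)/(46 + X) (j(X) = (X + 22)/(X + 46) = (22 + X)/(46 + X))
v = -1672 (v = 8703 - 10375 = -1672)
(-17640 + j(135))/(v - 19301) = (-17640 + (22 + 135)/(46 + 135))/(-1672 - 19301) = (-17640 + 157/181)/(-20973) = (-17640 + (1/181)*157)*(-1/20973) = (-17640 + 157/181)*(-1/20973) = -3192683/181*(-1/20973) = 3192683/3796113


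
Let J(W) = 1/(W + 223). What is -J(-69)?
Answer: -1/154 ≈ -0.0064935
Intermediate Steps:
J(W) = 1/(223 + W)
-J(-69) = -1/(223 - 69) = -1/154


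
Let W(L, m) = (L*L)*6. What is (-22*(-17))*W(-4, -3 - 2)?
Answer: 35904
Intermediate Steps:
W(L, m) = 6*L² (W(L, m) = L²*6 = 6*L²)
(-22*(-17))*W(-4, -3 - 2) = (-22*(-17))*(6*(-4)²) = 374*(6*16) = 374*96 = 35904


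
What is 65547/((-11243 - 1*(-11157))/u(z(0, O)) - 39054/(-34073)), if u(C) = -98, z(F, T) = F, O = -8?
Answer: 109435763619/3378785 ≈ 32389.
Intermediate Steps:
65547/((-11243 - 1*(-11157))/u(z(0, O)) - 39054/(-34073)) = 65547/((-11243 - 1*(-11157))/(-98) - 39054/(-34073)) = 65547/((-11243 + 11157)*(-1/98) - 39054*(-1/34073)) = 65547/(-86*(-1/98) + 39054/34073) = 65547/(43/49 + 39054/34073) = 65547/(3378785/1669577) = 65547*(1669577/3378785) = 109435763619/3378785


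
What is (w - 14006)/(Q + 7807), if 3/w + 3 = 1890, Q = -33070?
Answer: 419513/756687 ≈ 0.55441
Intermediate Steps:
w = 1/629 (w = 3/(-3 + 1890) = 3/1887 = 3*(1/1887) = 1/629 ≈ 0.0015898)
(w - 14006)/(Q + 7807) = (1/629 - 14006)/(-33070 + 7807) = -8809773/629/(-25263) = -8809773/629*(-1/25263) = 419513/756687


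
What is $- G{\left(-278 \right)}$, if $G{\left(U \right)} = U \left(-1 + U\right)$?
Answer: $-77562$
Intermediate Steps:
$- G{\left(-278 \right)} = - \left(-278\right) \left(-1 - 278\right) = - \left(-278\right) \left(-279\right) = \left(-1\right) 77562 = -77562$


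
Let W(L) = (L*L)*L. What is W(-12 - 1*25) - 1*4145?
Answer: -54798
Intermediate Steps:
W(L) = L**3 (W(L) = L**2*L = L**3)
W(-12 - 1*25) - 1*4145 = (-12 - 1*25)**3 - 1*4145 = (-12 - 25)**3 - 4145 = (-37)**3 - 4145 = -50653 - 4145 = -54798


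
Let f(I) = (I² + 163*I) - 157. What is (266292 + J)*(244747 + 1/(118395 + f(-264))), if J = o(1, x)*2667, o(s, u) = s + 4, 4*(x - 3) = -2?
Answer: 9916784147586465/144902 ≈ 6.8438e+10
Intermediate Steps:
x = 5/2 (x = 3 + (¼)*(-2) = 3 - ½ = 5/2 ≈ 2.5000)
f(I) = -157 + I² + 163*I
o(s, u) = 4 + s
J = 13335 (J = (4 + 1)*2667 = 5*2667 = 13335)
(266292 + J)*(244747 + 1/(118395 + f(-264))) = (266292 + 13335)*(244747 + 1/(118395 + (-157 + (-264)² + 163*(-264)))) = 279627*(244747 + 1/(118395 + (-157 + 69696 - 43032))) = 279627*(244747 + 1/(118395 + 26507)) = 279627*(244747 + 1/144902) = 279627*(35464329795/144902) = 9916784147586465/144902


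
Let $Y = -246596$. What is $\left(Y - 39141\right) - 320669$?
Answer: $-606406$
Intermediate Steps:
$\left(Y - 39141\right) - 320669 = \left(-246596 - 39141\right) - 320669 = -285737 - 320669 = -606406$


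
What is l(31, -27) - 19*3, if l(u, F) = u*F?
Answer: -894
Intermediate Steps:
l(u, F) = F*u
l(31, -27) - 19*3 = -27*31 - 19*3 = -837 - 57 = -894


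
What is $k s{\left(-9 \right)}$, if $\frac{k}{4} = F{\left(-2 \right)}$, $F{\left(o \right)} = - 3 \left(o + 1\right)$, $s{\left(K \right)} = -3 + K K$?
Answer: $936$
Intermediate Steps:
$s{\left(K \right)} = -3 + K^{2}$
$F{\left(o \right)} = -3 - 3 o$ ($F{\left(o \right)} = - 3 \left(1 + o\right) = -3 - 3 o$)
$k = 12$ ($k = 4 \left(-3 - -6\right) = 4 \left(-3 + 6\right) = 4 \cdot 3 = 12$)
$k s{\left(-9 \right)} = 12 \left(-3 + \left(-9\right)^{2}\right) = 12 \left(-3 + 81\right) = 12 \cdot 78 = 936$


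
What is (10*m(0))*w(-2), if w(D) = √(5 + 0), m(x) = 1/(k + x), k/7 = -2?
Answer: -5*√5/7 ≈ -1.5972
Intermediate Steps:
k = -14 (k = 7*(-2) = -14)
m(x) = 1/(-14 + x)
w(D) = √5
(10*m(0))*w(-2) = (10/(-14 + 0))*√5 = (10/(-14))*√5 = (10*(-1/14))*√5 = -5*√5/7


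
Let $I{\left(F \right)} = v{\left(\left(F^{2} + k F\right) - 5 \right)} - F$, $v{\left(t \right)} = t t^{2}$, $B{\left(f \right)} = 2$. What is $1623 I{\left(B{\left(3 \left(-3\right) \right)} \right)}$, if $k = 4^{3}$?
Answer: $3324522363$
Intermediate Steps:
$k = 64$
$v{\left(t \right)} = t^{3}$
$I{\left(F \right)} = \left(-5 + F^{2} + 64 F\right)^{3} - F$ ($I{\left(F \right)} = \left(\left(F^{2} + 64 F\right) - 5\right)^{3} - F = \left(-5 + F^{2} + 64 F\right)^{3} - F$)
$1623 I{\left(B{\left(3 \left(-3\right) \right)} \right)} = 1623 \left(\left(-5 + 2^{2} + 64 \cdot 2\right)^{3} - 2\right) = 1623 \left(\left(-5 + 4 + 128\right)^{3} - 2\right) = 1623 \left(127^{3} - 2\right) = 1623 \left(2048383 - 2\right) = 1623 \cdot 2048381 = 3324522363$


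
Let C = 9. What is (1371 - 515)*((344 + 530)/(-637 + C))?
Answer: -187036/157 ≈ -1191.3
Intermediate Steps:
(1371 - 515)*((344 + 530)/(-637 + C)) = (1371 - 515)*((344 + 530)/(-637 + 9)) = 856*(874/(-628)) = 856*(874*(-1/628)) = 856*(-437/314) = -187036/157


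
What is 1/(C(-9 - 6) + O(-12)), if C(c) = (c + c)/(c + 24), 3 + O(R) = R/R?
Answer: -3/16 ≈ -0.18750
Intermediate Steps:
O(R) = -2 (O(R) = -3 + R/R = -3 + 1 = -2)
C(c) = 2*c/(24 + c) (C(c) = (2*c)/(24 + c) = 2*c/(24 + c))
1/(C(-9 - 6) + O(-12)) = 1/(2*(-9 - 6)/(24 + (-9 - 6)) - 2) = 1/(2*(-15)/(24 - 15) - 2) = 1/(2*(-15)/9 - 2) = 1/(2*(-15)*(1/9) - 2) = 1/(-10/3 - 2) = 1/(-16/3) = -3/16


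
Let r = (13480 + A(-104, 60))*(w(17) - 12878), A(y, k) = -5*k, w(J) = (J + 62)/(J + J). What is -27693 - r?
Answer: 2884453289/17 ≈ 1.6967e+8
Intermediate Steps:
w(J) = (62 + J)/(2*J) (w(J) = (62 + J)/((2*J)) = (62 + J)*(1/(2*J)) = (62 + J)/(2*J))
r = -2884924070/17 (r = (13480 - 5*60)*((1/2)*(62 + 17)/17 - 12878) = (13480 - 300)*((1/2)*(1/17)*79 - 12878) = 13180*(79/34 - 12878) = 13180*(-437773/34) = -2884924070/17 ≈ -1.6970e+8)
-27693 - r = -27693 - 1*(-2884924070/17) = -27693 + 2884924070/17 = 2884453289/17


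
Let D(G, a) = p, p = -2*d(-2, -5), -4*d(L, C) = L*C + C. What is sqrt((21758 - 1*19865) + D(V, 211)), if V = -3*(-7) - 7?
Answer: sqrt(7582)/2 ≈ 43.537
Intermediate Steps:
d(L, C) = -C/4 - C*L/4 (d(L, C) = -(L*C + C)/4 = -(C*L + C)/4 = -(C + C*L)/4 = -C/4 - C*L/4)
V = 14 (V = 21 - 7 = 14)
p = 5/2 (p = -(-1)*(-5)*(1 - 2)/2 = -(-1)*(-5)*(-1)/2 = -2*(-5/4) = 5/2 ≈ 2.5000)
D(G, a) = 5/2
sqrt((21758 - 1*19865) + D(V, 211)) = sqrt((21758 - 1*19865) + 5/2) = sqrt((21758 - 19865) + 5/2) = sqrt(1893 + 5/2) = sqrt(3791/2) = sqrt(7582)/2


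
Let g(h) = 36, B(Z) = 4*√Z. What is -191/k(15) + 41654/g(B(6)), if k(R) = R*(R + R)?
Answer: 260242/225 ≈ 1156.6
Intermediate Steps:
k(R) = 2*R² (k(R) = R*(2*R) = 2*R²)
-191/k(15) + 41654/g(B(6)) = -191/(2*15²) + 41654/36 = -191/(2*225) + 41654*(1/36) = -191/450 + 20827/18 = 260242/225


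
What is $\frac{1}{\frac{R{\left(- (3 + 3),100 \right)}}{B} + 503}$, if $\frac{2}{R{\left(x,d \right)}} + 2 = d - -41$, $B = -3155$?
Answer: $\frac{438545}{220588133} \approx 0.0019881$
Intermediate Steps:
$R{\left(x,d \right)} = \frac{2}{39 + d}$ ($R{\left(x,d \right)} = \frac{2}{-2 + \left(d - -41\right)} = \frac{2}{-2 + \left(d + 41\right)} = \frac{2}{-2 + \left(41 + d\right)} = \frac{2}{39 + d}$)
$\frac{1}{\frac{R{\left(- (3 + 3),100 \right)}}{B} + 503} = \frac{1}{\frac{2 \frac{1}{39 + 100}}{-3155} + 503} = \frac{1}{\frac{2}{139} \left(- \frac{1}{3155}\right) + 503} = \frac{1}{- \frac{2}{438545} + 503} = \frac{1}{\frac{220588133}{438545}} = \frac{438545}{220588133}$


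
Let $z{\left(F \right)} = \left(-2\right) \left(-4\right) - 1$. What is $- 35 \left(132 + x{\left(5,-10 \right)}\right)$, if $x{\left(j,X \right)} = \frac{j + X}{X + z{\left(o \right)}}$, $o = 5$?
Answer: $- \frac{14035}{3} \approx -4678.3$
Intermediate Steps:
$z{\left(F \right)} = 7$ ($z{\left(F \right)} = 8 - 1 = 7$)
$x{\left(j,X \right)} = \frac{X + j}{7 + X}$ ($x{\left(j,X \right)} = \frac{j + X}{X + 7} = \frac{X + j}{7 + X}$)
$- 35 \left(132 + x{\left(5,-10 \right)}\right) = - 35 \left(132 + \frac{-10 + 5}{7 - 10}\right) = - 35 \left(132 + \frac{1}{-3} \left(-5\right)\right) = - 35 \left(132 - - \frac{5}{3}\right) = - 35 \left(132 + \frac{5}{3}\right) = \left(-35\right) \frac{401}{3} = - \frac{14035}{3}$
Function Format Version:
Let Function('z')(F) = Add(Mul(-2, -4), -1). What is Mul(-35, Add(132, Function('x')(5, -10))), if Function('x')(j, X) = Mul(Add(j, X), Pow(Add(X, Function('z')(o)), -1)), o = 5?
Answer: Rational(-14035, 3) ≈ -4678.3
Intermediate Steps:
Function('z')(F) = 7 (Function('z')(F) = Add(8, -1) = 7)
Function('x')(j, X) = Mul(Pow(Add(7, X), -1), Add(X, j)) (Function('x')(j, X) = Mul(Add(j, X), Pow(Add(X, 7), -1)) = Mul(Add(X, j), Pow(Add(7, X), -1)) = Mul(Pow(Add(7, X), -1), Add(X, j)))
Mul(-35, Add(132, Function('x')(5, -10))) = Mul(-35, Add(132, Mul(Pow(Add(7, -10), -1), Add(-10, 5)))) = Mul(-35, Add(132, Mul(Pow(-3, -1), -5))) = Mul(-35, Add(132, Mul(Rational(-1, 3), -5))) = Mul(-35, Add(132, Rational(5, 3))) = Mul(-35, Rational(401, 3)) = Rational(-14035, 3)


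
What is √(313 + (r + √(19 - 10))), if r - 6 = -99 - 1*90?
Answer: √133 ≈ 11.533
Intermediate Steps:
r = -183 (r = 6 + (-99 - 1*90) = 6 + (-99 - 90) = 6 - 189 = -183)
√(313 + (r + √(19 - 10))) = √(313 + (-183 + √(19 - 10))) = √(313 + (-183 + √9)) = √(313 + (-183 + 3)) = √(313 - 180) = √133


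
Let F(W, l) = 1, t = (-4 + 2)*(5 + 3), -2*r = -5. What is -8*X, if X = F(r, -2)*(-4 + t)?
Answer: 160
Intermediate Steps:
r = 5/2 (r = -½*(-5) = 5/2 ≈ 2.5000)
t = -16 (t = -2*8 = -16)
X = -20 (X = 1*(-4 - 16) = 1*(-20) = -20)
-8*X = -8*(-20) = 160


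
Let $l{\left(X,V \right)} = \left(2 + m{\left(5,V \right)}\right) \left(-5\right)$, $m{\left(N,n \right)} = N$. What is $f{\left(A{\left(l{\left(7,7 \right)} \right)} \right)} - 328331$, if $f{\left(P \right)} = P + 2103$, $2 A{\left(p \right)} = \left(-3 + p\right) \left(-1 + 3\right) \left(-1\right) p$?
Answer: $-327558$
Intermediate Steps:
$l{\left(X,V \right)} = -35$ ($l{\left(X,V \right)} = \left(2 + 5\right) \left(-5\right) = 7 \left(-5\right) = -35$)
$A{\left(p \right)} = \frac{p \left(6 - 2 p\right)}{2}$ ($A{\left(p \right)} = \frac{\left(-3 + p\right) \left(-1 + 3\right) \left(-1\right) p}{2} = \frac{\left(-3 + p\right) 2 \left(-1\right) p}{2} = \frac{\left(-6 + 2 p\right) \left(-1\right) p}{2} = \frac{\left(6 - 2 p\right) p}{2} = \frac{p \left(6 - 2 p\right)}{2}$)
$f{\left(P \right)} = 2103 + P$
$f{\left(A{\left(l{\left(7,7 \right)} \right)} \right)} - 328331 = \left(2103 - 35 \left(3 - -35\right)\right) - 328331 = \left(2103 - 35 \left(3 + 35\right)\right) - 328331 = \left(2103 - 1330\right) - 328331 = 773 - 328331 = -327558$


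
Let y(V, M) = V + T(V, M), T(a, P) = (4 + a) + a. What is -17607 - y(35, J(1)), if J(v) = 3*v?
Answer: -17716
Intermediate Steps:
T(a, P) = 4 + 2*a
y(V, M) = 4 + 3*V (y(V, M) = V + (4 + 2*V) = 4 + 3*V)
-17607 - y(35, J(1)) = -17607 - (4 + 3*35) = -17607 - (4 + 105) = -17607 - 1*109 = -17607 - 109 = -17716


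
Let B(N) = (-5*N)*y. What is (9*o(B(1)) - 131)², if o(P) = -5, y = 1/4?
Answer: 30976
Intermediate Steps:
y = ¼ ≈ 0.25000
B(N) = -5*N/4 (B(N) = -5*N*(¼) = -5*N/4)
(9*o(B(1)) - 131)² = (9*(-5) - 131)² = (-45 - 131)² = (-176)² = 30976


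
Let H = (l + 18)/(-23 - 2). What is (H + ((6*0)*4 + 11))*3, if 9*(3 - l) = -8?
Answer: 2278/75 ≈ 30.373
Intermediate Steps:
l = 35/9 (l = 3 - ⅑*(-8) = 3 + 8/9 = 35/9 ≈ 3.8889)
H = -197/225 (H = (35/9 + 18)/(-23 - 2) = (197/9)/(-25) = (197/9)*(-1/25) = -197/225 ≈ -0.87556)
(H + ((6*0)*4 + 11))*3 = (-197/225 + ((6*0)*4 + 11))*3 = (-197/225 + (0*4 + 11))*3 = (-197/225 + (0 + 11))*3 = (-197/225 + 11)*3 = (2278/225)*3 = 2278/75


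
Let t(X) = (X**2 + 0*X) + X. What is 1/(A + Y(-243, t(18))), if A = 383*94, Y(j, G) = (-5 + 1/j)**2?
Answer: 59049/2127360754 ≈ 2.7757e-5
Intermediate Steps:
t(X) = X + X**2 (t(X) = (X**2 + 0) + X = X**2 + X = X + X**2)
A = 36002
1/(A + Y(-243, t(18))) = 1/(36002 + (-1 + 5*(-243))**2/(-243)**2) = 1/(36002 + (-1 - 1215)**2/59049) = 1/(36002 + (1/59049)*(-1216)**2) = 1/(36002 + (1/59049)*1478656) = 1/(36002 + 1478656/59049) = 1/(2127360754/59049) = 59049/2127360754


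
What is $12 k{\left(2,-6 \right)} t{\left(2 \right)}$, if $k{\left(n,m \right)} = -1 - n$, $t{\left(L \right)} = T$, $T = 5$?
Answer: $-180$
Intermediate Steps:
$t{\left(L \right)} = 5$
$12 k{\left(2,-6 \right)} t{\left(2 \right)} = 12 \left(-1 - 2\right) 5 = 12 \left(-3\right) 5 = \left(-36\right) 5 = -180$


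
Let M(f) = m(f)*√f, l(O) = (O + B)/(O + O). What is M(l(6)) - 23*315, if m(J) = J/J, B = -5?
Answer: -7245 + √3/6 ≈ -7244.7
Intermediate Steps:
m(J) = 1
l(O) = (-5 + O)/(2*O) (l(O) = (O - 5)/(O + O) = (-5 + O)/((2*O)) = (-5 + O)*(1/(2*O)) = (-5 + O)/(2*O))
M(f) = √f (M(f) = 1*√f = √f)
M(l(6)) - 23*315 = √((½)*(-5 + 6)/6) - 23*315 = √((½)*(⅙)*1) - 7245 = √(1/12) - 7245 = √3/6 - 7245 = -7245 + √3/6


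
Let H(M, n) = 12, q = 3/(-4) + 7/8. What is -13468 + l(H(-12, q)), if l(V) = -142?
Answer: -13610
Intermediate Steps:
q = ⅛ (q = 3*(-¼) + 7*(⅛) = -¾ + 7/8 = ⅛ ≈ 0.12500)
-13468 + l(H(-12, q)) = -13468 - 142 = -13610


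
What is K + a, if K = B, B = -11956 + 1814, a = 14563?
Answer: 4421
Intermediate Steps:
B = -10142
K = -10142
K + a = -10142 + 14563 = 4421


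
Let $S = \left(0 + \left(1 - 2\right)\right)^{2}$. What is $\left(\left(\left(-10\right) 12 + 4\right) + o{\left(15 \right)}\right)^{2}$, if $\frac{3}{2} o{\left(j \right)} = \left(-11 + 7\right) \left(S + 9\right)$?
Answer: $\frac{183184}{9} \approx 20354.0$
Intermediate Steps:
$S = 1$ ($S = \left(0 - 1\right)^{2} = \left(-1\right)^{2} = 1$)
$o{\left(j \right)} = - \frac{80}{3}$ ($o{\left(j \right)} = \frac{2 \left(-11 + 7\right) \left(1 + 9\right)}{3} = \frac{2 \left(\left(-4\right) 10\right)}{3} = \frac{2}{3} \left(-40\right) = - \frac{80}{3}$)
$\left(\left(\left(-10\right) 12 + 4\right) + o{\left(15 \right)}\right)^{2} = \left(\left(\left(-10\right) 12 + 4\right) - \frac{80}{3}\right)^{2} = \left(\left(-120 + 4\right) - \frac{80}{3}\right)^{2} = \left(-116 - \frac{80}{3}\right)^{2} = \left(- \frac{428}{3}\right)^{2} = \frac{183184}{9}$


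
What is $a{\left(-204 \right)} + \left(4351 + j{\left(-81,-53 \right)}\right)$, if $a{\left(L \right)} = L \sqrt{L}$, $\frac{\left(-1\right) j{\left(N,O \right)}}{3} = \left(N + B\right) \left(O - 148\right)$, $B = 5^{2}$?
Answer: $-29417 - 408 i \sqrt{51} \approx -29417.0 - 2913.7 i$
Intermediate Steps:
$B = 25$
$j{\left(N,O \right)} = - 3 \left(-148 + O\right) \left(25 + N\right)$ ($j{\left(N,O \right)} = - 3 \left(N + 25\right) \left(O - 148\right) = - 3 \left(25 + N\right) \left(-148 + O\right) = - 3 \left(-148 + O\right) \left(25 + N\right)$)
$a{\left(L \right)} = L^{\frac{3}{2}}$
$a{\left(-204 \right)} + \left(4351 + j{\left(-81,-53 \right)}\right) = \left(-204\right)^{\frac{3}{2}} + \left(4351 + \left(11100 - -3975 + 444 \left(-81\right) - \left(-243\right) \left(-53\right)\right)\right) = - 408 i \sqrt{51} + \left(4351 + \left(11100 + 3975 - 35964 - 12879\right)\right) = - 408 i \sqrt{51} + \left(4351 - 33768\right) = - 408 i \sqrt{51} - 29417 = -29417 - 408 i \sqrt{51}$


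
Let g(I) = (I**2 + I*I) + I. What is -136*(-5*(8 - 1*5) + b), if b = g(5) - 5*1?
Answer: -4760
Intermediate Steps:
g(I) = I + 2*I**2 (g(I) = (I**2 + I**2) + I = 2*I**2 + I = I + 2*I**2)
b = 50 (b = 5*(1 + 2*5) - 5*1 = 5*(1 + 10) - 5 = 5*11 - 5 = 55 - 5 = 50)
-136*(-5*(8 - 1*5) + b) = -136*(-5*(8 - 1*5) + 50) = -136*(-5*(8 - 5) + 50) = -136*(-5*3 + 50) = -136*(-15 + 50) = -136*35 = -4760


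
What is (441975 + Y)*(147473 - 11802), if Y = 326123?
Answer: 104208623758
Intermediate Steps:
(441975 + Y)*(147473 - 11802) = (441975 + 326123)*(147473 - 11802) = 768098*135671 = 104208623758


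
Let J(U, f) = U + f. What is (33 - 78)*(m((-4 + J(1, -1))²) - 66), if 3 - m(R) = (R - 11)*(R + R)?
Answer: 10035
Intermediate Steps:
m(R) = 3 - 2*R*(-11 + R) (m(R) = 3 - (R - 11)*(R + R) = 3 - (-11 + R)*2*R = 3 - 2*R*(-11 + R))
(33 - 78)*(m((-4 + J(1, -1))²) - 66) = (33 - 78)*((3 - 2*(-4 + (1 - 1))⁴ + 22*(-4 + (1 - 1))²) - 66) = -45*((3 - 2*(-4 + 0)⁴ + 22*(-4 + 0)²) - 66) = -45*((3 - 2*((-4)²)² + 22*(-4)²) - 66) = -45*((3 - 2*16² + 22*16) - 66) = -45*((3 - 2*256 + 352) - 66) = -45*((3 - 512 + 352) - 66) = -45*(-157 - 66) = -45*(-223) = 10035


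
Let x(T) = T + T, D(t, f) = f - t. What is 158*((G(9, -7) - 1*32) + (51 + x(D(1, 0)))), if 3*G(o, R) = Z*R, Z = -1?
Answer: 9164/3 ≈ 3054.7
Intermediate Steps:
G(o, R) = -R/3 (G(o, R) = (-R)/3 = -R/3)
x(T) = 2*T
158*((G(9, -7) - 1*32) + (51 + x(D(1, 0)))) = 158*((-1/3*(-7) - 1*32) + (51 + 2*(0 - 1*1))) = 158*((7/3 - 32) + (51 + 2*(0 - 1))) = 158*(-89/3 + (51 + 2*(-1))) = 158*(-89/3 + (51 - 2)) = 158*(-89/3 + 49) = 158*(58/3) = 9164/3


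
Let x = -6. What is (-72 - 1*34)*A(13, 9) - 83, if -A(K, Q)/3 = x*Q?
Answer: -17255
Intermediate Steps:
A(K, Q) = 18*Q (A(K, Q) = -(-18)*Q = 18*Q)
(-72 - 1*34)*A(13, 9) - 83 = (-72 - 1*34)*(18*9) - 83 = (-72 - 34)*162 - 83 = -106*162 - 83 = -17172 - 83 = -17255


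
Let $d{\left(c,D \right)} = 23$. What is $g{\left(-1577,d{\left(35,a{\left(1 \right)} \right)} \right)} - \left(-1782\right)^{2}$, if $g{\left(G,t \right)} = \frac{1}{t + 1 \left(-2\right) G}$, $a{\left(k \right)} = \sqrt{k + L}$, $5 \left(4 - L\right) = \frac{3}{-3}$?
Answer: $- \frac{10088639747}{3177} \approx -3.1755 \cdot 10^{6}$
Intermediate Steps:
$L = \frac{21}{5}$ ($L = 4 - \frac{3 \frac{1}{-3}}{5} = 4 - \frac{3 \left(- \frac{1}{3}\right)}{5} = 4 - - \frac{1}{5} = 4 + \frac{1}{5} = \frac{21}{5} \approx 4.2$)
$a{\left(k \right)} = \sqrt{\frac{21}{5} + k}$ ($a{\left(k \right)} = \sqrt{k + \frac{21}{5}} = \sqrt{\frac{21}{5} + k}$)
$g{\left(G,t \right)} = \frac{1}{t - 2 G}$
$g{\left(-1577,d{\left(35,a{\left(1 \right)} \right)} \right)} - \left(-1782\right)^{2} = \frac{1}{23 - -3154} - \left(-1782\right)^{2} = \frac{1}{23 + 3154} - 3175524 = \frac{1}{3177} - 3175524 = - \frac{10088639747}{3177}$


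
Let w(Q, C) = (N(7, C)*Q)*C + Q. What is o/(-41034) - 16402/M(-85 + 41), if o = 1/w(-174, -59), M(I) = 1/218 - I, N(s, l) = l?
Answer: -88894557070648039/238493371802616 ≈ -372.73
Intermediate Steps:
M(I) = 1/218 - I
w(Q, C) = Q + Q*C² (w(Q, C) = (C*Q)*C + Q = Q*C² + Q = Q + Q*C²)
o = -1/605868 (o = 1/(-174*(1 + (-59)²)) = 1/(-174*(1 + 3481)) = 1/(-174*3482) = 1/(-605868) = -1/605868 ≈ -1.6505e-6)
o/(-41034) - 16402/M(-85 + 41) = -1/605868/(-41034) - 16402/(1/218 - (-85 + 41)) = -1/605868*(-1/41034) - 16402/(1/218 - 1*(-44)) = 1/24861187512 - 16402/(1/218 + 44) = 1/24861187512 - 16402/9593/218 = 1/24861187512 - 16402*218/9593 = 1/24861187512 - 3575636/9593 = -88894557070648039/238493371802616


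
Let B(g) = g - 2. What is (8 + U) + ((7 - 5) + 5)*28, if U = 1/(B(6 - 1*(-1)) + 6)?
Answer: 2245/11 ≈ 204.09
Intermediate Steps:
B(g) = -2 + g
U = 1/11 (U = 1/((-2 + (6 - 1*(-1))) + 6) = 1/((-2 + (6 + 1)) + 6) = 1/((-2 + 7) + 6) = 1/(5 + 6) = 1/11 ≈ 0.090909)
(8 + U) + ((7 - 5) + 5)*28 = (8 + 1/11) + ((7 - 5) + 5)*28 = 89/11 + (2 + 5)*28 = 89/11 + 7*28 = 89/11 + 196 = 2245/11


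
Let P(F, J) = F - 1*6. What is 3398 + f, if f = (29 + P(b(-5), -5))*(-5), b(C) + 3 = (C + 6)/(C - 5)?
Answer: 6597/2 ≈ 3298.5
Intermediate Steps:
b(C) = -3 + (6 + C)/(-5 + C) (b(C) = -3 + (C + 6)/(C - 5) = -3 + (6 + C)/(-5 + C))
P(F, J) = -6 + F (P(F, J) = F - 6 = -6 + F)
f = -199/2 (f = (29 + (-6 + (21 - 2*(-5))/(-5 - 5)))*(-5) = (29 + (-6 + (21 + 10)/(-10)))*(-5) = (29 + (-6 - ⅒*31))*(-5) = (29 + (-6 - 31/10))*(-5) = (29 - 91/10)*(-5) = (199/10)*(-5) = -199/2 ≈ -99.500)
3398 + f = 3398 - 199/2 = 6597/2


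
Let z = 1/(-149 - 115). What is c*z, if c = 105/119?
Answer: -5/1496 ≈ -0.0033422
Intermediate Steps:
z = -1/264 (z = 1/(-264) = -1/264 ≈ -0.0037879)
c = 15/17 (c = 105*(1/119) = 15/17 ≈ 0.88235)
c*z = (15/17)*(-1/264) = -5/1496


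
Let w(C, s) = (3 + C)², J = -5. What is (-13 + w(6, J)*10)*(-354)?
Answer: -282138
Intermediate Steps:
(-13 + w(6, J)*10)*(-354) = (-13 + (3 + 6)²*10)*(-354) = (-13 + 9²*10)*(-354) = (-13 + 81*10)*(-354) = (-13 + 810)*(-354) = 797*(-354) = -282138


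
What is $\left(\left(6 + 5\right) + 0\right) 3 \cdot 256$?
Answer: $8448$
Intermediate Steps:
$\left(\left(6 + 5\right) + 0\right) 3 \cdot 256 = \left(11 + 0\right) 3 \cdot 256 = 11 \cdot 3 \cdot 256 = 33 \cdot 256 = 8448$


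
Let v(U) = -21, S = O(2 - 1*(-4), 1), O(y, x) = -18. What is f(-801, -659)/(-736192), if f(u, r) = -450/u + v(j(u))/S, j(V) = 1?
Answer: -923/393126528 ≈ -2.3478e-6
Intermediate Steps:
S = -18
f(u, r) = 7/6 - 450/u (f(u, r) = -450/u - 21/(-18) = -450/u - 21*(-1/18) = -450/u + 7/6 = 7/6 - 450/u)
f(-801, -659)/(-736192) = (7/6 - 450/(-801))/(-736192) = (7/6 - 450*(-1/801))*(-1/736192) = (7/6 + 50/89)*(-1/736192) = (923/534)*(-1/736192) = -923/393126528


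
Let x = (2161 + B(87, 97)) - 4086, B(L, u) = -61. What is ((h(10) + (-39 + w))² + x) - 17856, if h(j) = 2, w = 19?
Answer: -19518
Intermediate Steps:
x = -1986 (x = (2161 - 61) - 4086 = 2100 - 4086 = -1986)
((h(10) + (-39 + w))² + x) - 17856 = ((2 + (-39 + 19))² - 1986) - 17856 = ((2 - 20)² - 1986) - 17856 = ((-18)² - 1986) - 17856 = (324 - 1986) - 17856 = -1662 - 17856 = -19518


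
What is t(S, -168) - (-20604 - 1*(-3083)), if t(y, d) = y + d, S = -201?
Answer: 17152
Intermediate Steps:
t(y, d) = d + y
t(S, -168) - (-20604 - 1*(-3083)) = (-168 - 201) - (-20604 - 1*(-3083)) = -369 - (-20604 + 3083) = -369 - 1*(-17521) = -369 + 17521 = 17152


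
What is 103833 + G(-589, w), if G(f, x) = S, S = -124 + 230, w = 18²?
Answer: 103939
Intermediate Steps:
w = 324
S = 106
G(f, x) = 106
103833 + G(-589, w) = 103833 + 106 = 103939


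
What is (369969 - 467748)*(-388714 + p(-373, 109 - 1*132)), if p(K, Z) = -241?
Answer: 38031630945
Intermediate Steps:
(369969 - 467748)*(-388714 + p(-373, 109 - 1*132)) = (369969 - 467748)*(-388714 - 241) = -97779*(-388955) = 38031630945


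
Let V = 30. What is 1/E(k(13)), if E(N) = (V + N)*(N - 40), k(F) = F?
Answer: -1/1161 ≈ -0.00086133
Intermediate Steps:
E(N) = (-40 + N)*(30 + N) (E(N) = (30 + N)*(N - 40) = (30 + N)*(-40 + N) = (-40 + N)*(30 + N))
1/E(k(13)) = 1/(-1200 + 13² - 10*13) = 1/(-1200 + 169 - 130) = 1/(-1161) = -1/1161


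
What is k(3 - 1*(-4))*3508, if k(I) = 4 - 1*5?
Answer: -3508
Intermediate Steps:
k(I) = -1 (k(I) = 4 - 5 = -1)
k(3 - 1*(-4))*3508 = -1*3508 = -3508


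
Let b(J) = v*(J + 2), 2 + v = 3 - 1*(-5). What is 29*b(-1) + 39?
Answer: 213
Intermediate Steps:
v = 6 (v = -2 + (3 - 1*(-5)) = -2 + (3 + 5) = -2 + 8 = 6)
b(J) = 12 + 6*J (b(J) = 6*(J + 2) = 6*(2 + J) = 12 + 6*J)
29*b(-1) + 39 = 29*(12 + 6*(-1)) + 39 = 29*(12 - 6) + 39 = 29*6 + 39 = 174 + 39 = 213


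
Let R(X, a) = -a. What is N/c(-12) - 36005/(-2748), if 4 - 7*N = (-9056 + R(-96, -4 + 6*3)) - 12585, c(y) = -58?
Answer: -22450451/557844 ≈ -40.245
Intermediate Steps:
N = 21659/7 (N = 4/7 - ((-9056 - (-4 + 6*3)) - 12585)/7 = 4/7 - ((-9056 - (-4 + 18)) - 12585)/7 = 4/7 - ((-9056 - 1*14) - 12585)/7 = 4/7 - ((-9056 - 14) - 12585)/7 = 4/7 - (-9070 - 12585)/7 = 4/7 - ⅐*(-21655) = 4/7 + 21655/7 = 21659/7 ≈ 3094.1)
N/c(-12) - 36005/(-2748) = (21659/7)/(-58) - 36005/(-2748) = (21659/7)*(-1/58) - 36005*(-1/2748) = -21659/406 + 36005/2748 = -22450451/557844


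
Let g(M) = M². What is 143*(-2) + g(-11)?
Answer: -165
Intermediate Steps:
143*(-2) + g(-11) = 143*(-2) + (-11)² = -286 + 121 = -165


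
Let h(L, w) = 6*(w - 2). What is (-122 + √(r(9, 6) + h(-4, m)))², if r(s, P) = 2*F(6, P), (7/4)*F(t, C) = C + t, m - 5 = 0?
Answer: (854 - √1554)²/49 ≈ 13542.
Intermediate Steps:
m = 5 (m = 5 + 0 = 5)
h(L, w) = -12 + 6*w (h(L, w) = 6*(-2 + w) = -12 + 6*w)
F(t, C) = 4*C/7 + 4*t/7 (F(t, C) = 4*(C + t)/7 = 4*C/7 + 4*t/7)
r(s, P) = 48/7 + 8*P/7 (r(s, P) = 2*(4*P/7 + (4/7)*6) = 2*(4*P/7 + 24/7) = 2*(24/7 + 4*P/7) = 48/7 + 8*P/7)
(-122 + √(r(9, 6) + h(-4, m)))² = (-122 + √((48/7 + (8/7)*6) + (-12 + 6*5)))² = (-122 + √((48/7 + 48/7) + (-12 + 30)))² = (-122 + √(96/7 + 18))² = (-122 + √(222/7))² = (-122 + √1554/7)²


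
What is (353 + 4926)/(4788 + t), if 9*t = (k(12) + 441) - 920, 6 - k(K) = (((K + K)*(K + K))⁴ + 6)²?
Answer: -47511/12116574792266010286505 ≈ -3.9212e-18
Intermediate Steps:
k(K) = 6 - (6 + 256*K⁸)² (k(K) = 6 - (((K + K)*(K + K))⁴ + 6)² = 6 - (((2*K)*(2*K))⁴ + 6)² = 6 - ((4*K²)⁴ + 6)² = 6 - (256*K⁸ + 6)² = 6 - (6 + 256*K⁸)²)
t = -12116574792266010329597/9 (t = (((6 - 4*(3 + 128*12⁸)²) + 441) - 920)/9 = (((6 - 4*(3 + 128*429981696)²) + 441) - 920)/9 = (((6 - 4*(3 + 55037657088)²) + 441) - 920)/9 = (((6 - 4*55037657091²) + 441) - 920)/9 = (((6 - 4*3029143698066502582281) + 441) - 920)/9 = (((6 - 12116574792266010329124) + 441) - 920)/9 = ((-12116574792266010329118 + 441) - 920)/9 = (-12116574792266010328677 - 920)/9 = (⅑)*(-12116574792266010329597) = -12116574792266010329597/9 ≈ -1.3463e+21)
(353 + 4926)/(4788 + t) = (353 + 4926)/(4788 - 12116574792266010329597/9) = 5279/(-12116574792266010286505/9) = 5279*(-9/12116574792266010286505) = -47511/12116574792266010286505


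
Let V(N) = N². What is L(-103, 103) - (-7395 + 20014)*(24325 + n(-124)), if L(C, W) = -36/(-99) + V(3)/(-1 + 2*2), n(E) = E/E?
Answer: -3376667697/11 ≈ -3.0697e+8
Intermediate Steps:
n(E) = 1
L(C, W) = 37/11 (L(C, W) = -36/(-99) + 3²/(-1 + 2*2) = -36*(-1/99) + 9/(-1 + 4) = 4/11 + 9/3 = 4/11 + 9*(⅓) = 4/11 + 3 = 37/11)
L(-103, 103) - (-7395 + 20014)*(24325 + n(-124)) = 37/11 - (-7395 + 20014)*(24325 + 1) = 37/11 - 12619*24326 = 37/11 - 1*306969794 = 37/11 - 306969794 = -3376667697/11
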